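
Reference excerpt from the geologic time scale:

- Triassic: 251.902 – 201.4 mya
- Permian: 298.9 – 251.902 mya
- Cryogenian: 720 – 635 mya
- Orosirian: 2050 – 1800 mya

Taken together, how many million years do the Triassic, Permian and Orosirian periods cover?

Each duration: Triassic = 50.502; Permian = 46.998; Orosirian = 250.
Sum: 50.502 + 46.998 + 250 = 347.5 Myr.

347.5 million years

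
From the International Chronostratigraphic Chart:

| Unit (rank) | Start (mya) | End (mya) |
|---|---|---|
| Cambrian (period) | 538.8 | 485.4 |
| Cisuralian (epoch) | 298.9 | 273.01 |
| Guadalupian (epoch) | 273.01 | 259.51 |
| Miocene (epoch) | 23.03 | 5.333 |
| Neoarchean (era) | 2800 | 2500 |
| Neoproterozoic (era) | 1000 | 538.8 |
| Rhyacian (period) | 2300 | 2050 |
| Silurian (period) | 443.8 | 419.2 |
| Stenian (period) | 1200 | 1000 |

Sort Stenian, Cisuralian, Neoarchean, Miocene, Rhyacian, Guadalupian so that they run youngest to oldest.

Miocene, then Guadalupian, then Cisuralian, then Stenian, then Rhyacian, then Neoarchean

Read off each span (Ma): Stenian 1200–1000; Cisuralian 298.9–273.01; Neoarchean 2800–2500; Miocene 23.03–5.333; Rhyacian 2300–2050; Guadalupian 273.01–259.51.
Larger Ma is older, so oldest→youngest is Neoarchean, Rhyacian, Stenian, Cisuralian, Guadalupian, Miocene; reverse it for youngest→oldest.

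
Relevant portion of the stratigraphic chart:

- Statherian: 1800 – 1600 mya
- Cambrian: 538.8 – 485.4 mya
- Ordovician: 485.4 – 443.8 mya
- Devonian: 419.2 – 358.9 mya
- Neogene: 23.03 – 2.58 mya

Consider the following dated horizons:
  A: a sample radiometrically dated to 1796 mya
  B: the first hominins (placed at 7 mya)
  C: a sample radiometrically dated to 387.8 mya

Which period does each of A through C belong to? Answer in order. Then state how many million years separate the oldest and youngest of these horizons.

Match each age against the start–end ranges in the excerpt: A = 1796 Ma → Statherian (1800–1600); B = 7 Ma → Neogene (23.03–2.58); C = 387.8 Ma → Devonian (419.2–358.9).
The largest age is 1796 Ma and the smallest is 7 Ma; their difference is 1789 Myr.

A — Statherian; B — Neogene; C — Devonian; span 1789 million years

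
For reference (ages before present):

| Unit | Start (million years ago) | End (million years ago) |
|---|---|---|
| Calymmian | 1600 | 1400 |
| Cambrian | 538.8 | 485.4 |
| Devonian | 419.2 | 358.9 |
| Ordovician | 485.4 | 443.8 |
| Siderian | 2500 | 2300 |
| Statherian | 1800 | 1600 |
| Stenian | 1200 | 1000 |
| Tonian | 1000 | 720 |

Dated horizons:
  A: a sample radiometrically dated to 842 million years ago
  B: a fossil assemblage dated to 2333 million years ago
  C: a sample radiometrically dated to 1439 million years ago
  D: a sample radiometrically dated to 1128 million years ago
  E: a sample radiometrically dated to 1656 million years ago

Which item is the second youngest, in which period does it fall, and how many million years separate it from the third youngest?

D, in the Stenian; 311 million years to C

Smaller Ma means younger, so youngest first: A 842 < D 1128 < C 1439 < E 1656 < B 2333.
Counting 2 along gives D (1128 Ma); the excerpt puts that inside the Stenian, 1200–1000 Ma.
Next in line is C (1439 Ma), and 1439 − 1128 = 311 Myr.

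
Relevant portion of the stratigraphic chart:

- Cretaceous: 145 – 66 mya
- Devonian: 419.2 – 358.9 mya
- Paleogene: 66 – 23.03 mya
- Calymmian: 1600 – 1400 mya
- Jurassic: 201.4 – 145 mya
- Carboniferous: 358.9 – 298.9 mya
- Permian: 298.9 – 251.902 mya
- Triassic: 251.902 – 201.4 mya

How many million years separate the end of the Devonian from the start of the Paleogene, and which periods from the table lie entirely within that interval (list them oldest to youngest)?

The Devonian closes at 358.9 Ma and the Paleogene opens at 66 Ma, so the interval is 358.9 − 66 = 292.9 Myr.
A period fits inside if it starts at or after 358.9 Ma and ends at or before 66 Ma; oldest first that gives Carboniferous, Permian, Triassic, Jurassic, Cretaceous.

292.9 million years; Carboniferous, Permian, Triassic, Jurassic, Cretaceous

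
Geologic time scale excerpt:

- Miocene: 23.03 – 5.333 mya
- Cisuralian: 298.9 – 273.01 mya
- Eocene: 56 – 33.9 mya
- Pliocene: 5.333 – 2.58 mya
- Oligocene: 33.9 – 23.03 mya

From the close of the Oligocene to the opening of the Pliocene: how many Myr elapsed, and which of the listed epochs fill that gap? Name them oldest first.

End of Oligocene = 23.03 Ma; start of Pliocene = 5.333 Ma.
Gap = 23.03 − 5.333 = 17.697 Myr.
Epochs wholly inside 23.03–5.333 Ma: Miocene (23.03–5.333).

17.697 million years; Miocene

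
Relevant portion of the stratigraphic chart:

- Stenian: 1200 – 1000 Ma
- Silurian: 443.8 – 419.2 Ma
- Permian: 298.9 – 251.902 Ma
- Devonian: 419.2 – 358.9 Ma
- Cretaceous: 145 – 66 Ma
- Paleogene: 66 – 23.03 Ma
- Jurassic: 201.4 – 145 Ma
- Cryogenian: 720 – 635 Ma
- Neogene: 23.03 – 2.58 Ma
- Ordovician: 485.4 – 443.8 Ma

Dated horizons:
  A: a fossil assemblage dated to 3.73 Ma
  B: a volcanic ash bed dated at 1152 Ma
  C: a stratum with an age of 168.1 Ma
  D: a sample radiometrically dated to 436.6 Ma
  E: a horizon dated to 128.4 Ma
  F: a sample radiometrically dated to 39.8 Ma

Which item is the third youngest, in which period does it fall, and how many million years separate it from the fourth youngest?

Sorted youngest-first by Ma: A (3.73), F (39.8), E (128.4), C (168.1), D (436.6), B (1152).
The third youngest is E at 128.4 Ma, which lies in 145–66 Ma: the Cretaceous.
The fourth youngest is C at 168.1 Ma; separation = |128.4 − 168.1| = 39.7 Myr.

E, in the Cretaceous; 39.7 million years to C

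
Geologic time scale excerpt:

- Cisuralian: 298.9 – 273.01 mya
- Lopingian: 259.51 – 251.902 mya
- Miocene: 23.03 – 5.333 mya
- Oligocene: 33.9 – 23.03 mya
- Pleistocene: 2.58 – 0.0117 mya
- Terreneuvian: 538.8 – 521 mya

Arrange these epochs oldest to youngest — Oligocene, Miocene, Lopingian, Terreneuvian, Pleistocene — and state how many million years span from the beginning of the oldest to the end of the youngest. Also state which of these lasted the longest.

Terreneuvian, Lopingian, Oligocene, Miocene, Pleistocene; total span 538.7883 Myr; longest is Terreneuvian

Start ages (Ma): Terreneuvian 538.8, Lopingian 259.51, Oligocene 33.9, Miocene 23.03, Pleistocene 2.58.
Ordered oldest to youngest: Terreneuvian, Lopingian, Oligocene, Miocene, Pleistocene.
Span = 538.8 − 0.0117 = 538.7883 Myr.
Durations: Oligocene 10.87, Terreneuvian 17.8, Pleistocene 2.5683, Lopingian 7.608, Miocene 17.697 → longest is Terreneuvian (17.8 Myr).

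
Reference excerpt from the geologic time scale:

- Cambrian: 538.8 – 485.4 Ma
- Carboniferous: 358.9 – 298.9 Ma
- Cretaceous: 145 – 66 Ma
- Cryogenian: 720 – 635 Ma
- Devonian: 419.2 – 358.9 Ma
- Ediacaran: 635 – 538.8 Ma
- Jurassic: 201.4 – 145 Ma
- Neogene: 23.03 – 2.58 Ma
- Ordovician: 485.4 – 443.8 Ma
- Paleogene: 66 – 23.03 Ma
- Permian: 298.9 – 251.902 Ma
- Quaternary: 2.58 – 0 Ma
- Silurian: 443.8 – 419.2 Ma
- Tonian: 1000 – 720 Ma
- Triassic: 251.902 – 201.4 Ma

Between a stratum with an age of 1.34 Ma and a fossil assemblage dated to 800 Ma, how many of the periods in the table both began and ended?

The older date is 800 Ma and the younger is 1.34 Ma.
Periods with start < 800 and end > 1.34 Ma: Cryogenian (720–635), Ediacaran (635–538.8), Cambrian (538.8–485.4), Ordovician (485.4–443.8), Silurian (443.8–419.2), Devonian (419.2–358.9), Carboniferous (358.9–298.9), Permian (298.9–251.902), Triassic (251.902–201.4), Jurassic (201.4–145), Cretaceous (145–66), Paleogene (66–23.03), Neogene (23.03–2.58).
That is 13 complete periods.

13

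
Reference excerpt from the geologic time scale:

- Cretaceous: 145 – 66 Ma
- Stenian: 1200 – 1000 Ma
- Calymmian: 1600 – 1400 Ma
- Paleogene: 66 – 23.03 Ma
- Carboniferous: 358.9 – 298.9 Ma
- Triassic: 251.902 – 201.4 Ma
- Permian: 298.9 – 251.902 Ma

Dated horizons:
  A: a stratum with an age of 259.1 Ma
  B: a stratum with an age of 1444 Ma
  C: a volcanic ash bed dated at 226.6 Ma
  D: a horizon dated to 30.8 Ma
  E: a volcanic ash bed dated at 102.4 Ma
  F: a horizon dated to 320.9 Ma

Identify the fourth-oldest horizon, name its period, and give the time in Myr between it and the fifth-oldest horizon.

Larger Ma means older, so oldest first: B 1444 > F 320.9 > A 259.1 > C 226.6 > E 102.4 > D 30.8.
Counting 4 along gives C (226.6 Ma); the excerpt puts that inside the Triassic, 251.902–201.4 Ma.
Next in line is E (102.4 Ma), and 226.6 − 102.4 = 124.2 Myr.

C, in the Triassic; 124.2 million years to E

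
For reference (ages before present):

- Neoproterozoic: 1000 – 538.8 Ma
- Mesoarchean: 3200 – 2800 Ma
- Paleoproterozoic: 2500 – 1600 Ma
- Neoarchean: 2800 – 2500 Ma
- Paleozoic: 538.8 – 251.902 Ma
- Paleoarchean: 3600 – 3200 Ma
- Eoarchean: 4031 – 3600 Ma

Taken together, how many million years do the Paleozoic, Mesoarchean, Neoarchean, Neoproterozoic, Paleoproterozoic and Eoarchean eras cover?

2779.098 million years

Duration is start − end for each: (538.8 − 251.902) + (3200 − 2800) + (2800 − 2500) + (1000 − 538.8) + (2500 − 1600) + (4031 − 3600).
That is 286.898 + 400 + 300 + 461.2 + 900 + 431, which totals 2779.098 million years.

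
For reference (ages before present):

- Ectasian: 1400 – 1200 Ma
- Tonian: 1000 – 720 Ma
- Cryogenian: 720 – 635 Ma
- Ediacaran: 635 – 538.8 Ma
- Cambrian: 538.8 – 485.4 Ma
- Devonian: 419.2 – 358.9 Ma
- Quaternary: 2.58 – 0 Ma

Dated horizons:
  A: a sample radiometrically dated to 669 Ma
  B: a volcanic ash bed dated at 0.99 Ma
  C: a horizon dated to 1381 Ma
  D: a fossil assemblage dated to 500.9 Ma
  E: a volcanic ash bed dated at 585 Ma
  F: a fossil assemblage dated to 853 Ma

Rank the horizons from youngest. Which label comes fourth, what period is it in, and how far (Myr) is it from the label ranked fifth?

Sorted youngest-first by Ma: B (0.99), D (500.9), E (585), A (669), F (853), C (1381).
The fourth youngest is A at 669 Ma, which lies in 720–635 Ma: the Cryogenian.
The fifth youngest is F at 853 Ma; separation = |669 − 853| = 184 Myr.

A, in the Cryogenian; 184 million years to F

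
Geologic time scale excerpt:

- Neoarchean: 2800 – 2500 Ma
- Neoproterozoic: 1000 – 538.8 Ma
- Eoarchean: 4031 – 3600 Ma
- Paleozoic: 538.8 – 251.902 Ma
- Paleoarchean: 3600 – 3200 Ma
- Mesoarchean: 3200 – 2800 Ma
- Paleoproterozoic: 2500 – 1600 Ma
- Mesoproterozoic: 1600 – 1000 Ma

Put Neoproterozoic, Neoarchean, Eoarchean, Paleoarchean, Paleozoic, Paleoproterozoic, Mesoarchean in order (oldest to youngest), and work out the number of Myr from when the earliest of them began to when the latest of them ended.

Eoarchean → Paleoarchean → Mesoarchean → Neoarchean → Paleoproterozoic → Neoproterozoic → Paleozoic; total span 3779.098 Myr

From the excerpt: Neoproterozoic 1000–538.8; Neoarchean 2800–2500; Eoarchean 4031–3600; Paleoarchean 3600–3200; Paleozoic 538.8–251.902; Paleoproterozoic 2500–1600; Mesoarchean 3200–2800 (Ma).
Larger Ma is earlier, so the oldest is Eoarchean and the youngest is Paleozoic; oldest to youngest: Eoarchean, Paleoarchean, Mesoarchean, Neoarchean, Paleoproterozoic, Neoproterozoic, Paleozoic.
Oldest start 4031 minus youngest end 251.902 gives 3779.098 Myr overall.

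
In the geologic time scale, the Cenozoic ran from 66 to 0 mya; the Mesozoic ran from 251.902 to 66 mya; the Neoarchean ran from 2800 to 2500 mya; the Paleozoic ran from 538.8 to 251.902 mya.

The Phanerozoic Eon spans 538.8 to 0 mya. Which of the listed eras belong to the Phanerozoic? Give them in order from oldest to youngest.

Eras with both bounds inside 538.8–0 Ma: Paleozoic (538.8–251.902), Mesozoic (251.902–66), Cenozoic (66–0).

Paleozoic, Mesozoic, Cenozoic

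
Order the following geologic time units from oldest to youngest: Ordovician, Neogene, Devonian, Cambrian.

Cambrian, then Ordovician, then Devonian, then Neogene

Group by era (each group listed oldest first) — Paleozoic: Cambrian, Ordovician, Devonian; Cenozoic: Neogene. The eras run Paleozoic → Mesozoic → Cenozoic. Concatenating the groups in that era order gives oldest to youngest directly.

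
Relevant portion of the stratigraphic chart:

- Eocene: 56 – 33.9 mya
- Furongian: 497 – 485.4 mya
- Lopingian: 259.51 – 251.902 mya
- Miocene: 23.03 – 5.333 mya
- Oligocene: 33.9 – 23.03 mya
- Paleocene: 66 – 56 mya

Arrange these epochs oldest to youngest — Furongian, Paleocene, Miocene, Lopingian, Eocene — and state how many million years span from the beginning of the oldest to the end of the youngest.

From the excerpt: Furongian 497–485.4; Paleocene 66–56; Miocene 23.03–5.333; Lopingian 259.51–251.902; Eocene 56–33.9 (Ma).
Larger Ma is earlier, so the oldest is Furongian and the youngest is Miocene; oldest to youngest: Furongian, Lopingian, Paleocene, Eocene, Miocene.
Oldest start 497 minus youngest end 5.333 gives 491.667 Myr overall.

Furongian, Lopingian, Paleocene, Eocene, Miocene; total span 491.667 Myr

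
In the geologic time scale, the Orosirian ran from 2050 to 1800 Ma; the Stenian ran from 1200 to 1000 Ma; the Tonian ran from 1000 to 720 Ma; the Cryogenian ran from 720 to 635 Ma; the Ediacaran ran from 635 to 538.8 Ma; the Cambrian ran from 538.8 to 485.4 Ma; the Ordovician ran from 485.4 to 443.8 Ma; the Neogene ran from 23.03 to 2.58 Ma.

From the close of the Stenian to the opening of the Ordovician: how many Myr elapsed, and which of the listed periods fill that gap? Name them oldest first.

The Stenian closes at 1000 Ma and the Ordovician opens at 485.4 Ma, so the interval is 1000 − 485.4 = 514.6 Myr.
A period fits inside if it starts at or after 1000 Ma and ends at or before 485.4 Ma; oldest first that gives Tonian, Cryogenian, Ediacaran, Cambrian.

514.6 million years; Tonian, Cryogenian, Ediacaran, Cambrian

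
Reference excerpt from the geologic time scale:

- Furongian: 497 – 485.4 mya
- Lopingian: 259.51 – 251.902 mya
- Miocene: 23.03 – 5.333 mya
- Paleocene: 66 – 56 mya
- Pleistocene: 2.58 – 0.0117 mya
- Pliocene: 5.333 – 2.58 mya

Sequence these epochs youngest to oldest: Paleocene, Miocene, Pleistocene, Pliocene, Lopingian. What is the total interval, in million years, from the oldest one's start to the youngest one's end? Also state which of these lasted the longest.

Pleistocene → Pliocene → Miocene → Paleocene → Lopingian; total span 259.4983 Myr; longest is Miocene

From the excerpt: Paleocene 66–56; Miocene 23.03–5.333; Pleistocene 2.58–0.0117; Pliocene 5.333–2.58; Lopingian 259.51–251.902 (Ma).
Larger Ma is earlier, so the oldest is Lopingian and the youngest is Pleistocene; youngest to oldest: Pleistocene, Pliocene, Miocene, Paleocene, Lopingian.
Oldest start 259.51 minus youngest end 0.0117 gives 259.4983 Myr overall.
Individual lengths (start − end): Miocene 17.697; Pleistocene 2.5683; Lopingian 7.608; Pliocene 2.753; Paleocene 10. The largest is Miocene at 17.697 Myr.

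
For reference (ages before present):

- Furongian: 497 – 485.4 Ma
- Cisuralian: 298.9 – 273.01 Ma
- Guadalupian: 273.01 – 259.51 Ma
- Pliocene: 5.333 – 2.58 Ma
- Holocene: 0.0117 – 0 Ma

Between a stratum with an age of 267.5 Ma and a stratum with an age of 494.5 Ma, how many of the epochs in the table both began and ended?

494.5 Ma sits inside the Furongian (497–485.4) and 267.5 Ma inside the Guadalupian (273.01–259.51); neither of those is wholly between the two dates.
The listed epochs lying completely between them are Cisuralian — 1 in all.

1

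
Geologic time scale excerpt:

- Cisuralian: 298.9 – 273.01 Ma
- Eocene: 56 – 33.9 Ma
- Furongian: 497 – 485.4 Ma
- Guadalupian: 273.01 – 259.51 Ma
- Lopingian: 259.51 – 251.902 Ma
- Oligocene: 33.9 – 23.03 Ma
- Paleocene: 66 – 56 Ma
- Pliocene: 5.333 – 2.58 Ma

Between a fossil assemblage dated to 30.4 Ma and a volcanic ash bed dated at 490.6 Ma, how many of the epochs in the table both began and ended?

490.6 Ma sits inside the Furongian (497–485.4) and 30.4 Ma inside the Oligocene (33.9–23.03); neither of those is wholly between the two dates.
The listed epochs lying completely between them are Cisuralian, Guadalupian, Lopingian, Paleocene, Eocene — 5 in all.

5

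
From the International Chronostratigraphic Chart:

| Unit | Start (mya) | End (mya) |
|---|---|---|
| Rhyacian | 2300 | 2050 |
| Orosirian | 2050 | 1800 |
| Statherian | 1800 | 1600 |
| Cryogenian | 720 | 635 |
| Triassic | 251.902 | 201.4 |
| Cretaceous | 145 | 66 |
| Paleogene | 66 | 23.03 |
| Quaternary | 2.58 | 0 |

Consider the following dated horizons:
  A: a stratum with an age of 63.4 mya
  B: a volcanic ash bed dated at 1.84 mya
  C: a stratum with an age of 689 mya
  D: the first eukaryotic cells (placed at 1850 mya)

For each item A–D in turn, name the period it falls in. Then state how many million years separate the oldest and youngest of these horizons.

A: 63.4 Ma lies in 66–23.03 Ma, so Paleogene.
B: 1.84 Ma lies in 2.58–0 Ma, so Quaternary.
C: 689 Ma lies in 720–635 Ma, so Cryogenian.
D: 1850 Ma lies in 2050–1800 Ma, so Orosirian.
Oldest = 1850 Ma, youngest = 1.84 Ma → span 1848.16 Myr.

A — Paleogene; B — Quaternary; C — Cryogenian; D — Orosirian; span 1848.16 million years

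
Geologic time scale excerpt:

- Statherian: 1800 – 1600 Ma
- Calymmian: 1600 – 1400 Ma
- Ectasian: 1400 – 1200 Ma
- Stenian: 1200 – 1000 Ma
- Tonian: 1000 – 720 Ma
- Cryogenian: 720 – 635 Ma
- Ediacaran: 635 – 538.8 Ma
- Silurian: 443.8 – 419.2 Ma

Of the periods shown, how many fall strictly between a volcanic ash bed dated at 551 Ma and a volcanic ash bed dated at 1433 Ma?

4

1433 Ma sits inside the Calymmian (1600–1400) and 551 Ma inside the Ediacaran (635–538.8); neither of those is wholly between the two dates.
The listed periods lying completely between them are Ectasian, Stenian, Tonian, Cryogenian — 4 in all.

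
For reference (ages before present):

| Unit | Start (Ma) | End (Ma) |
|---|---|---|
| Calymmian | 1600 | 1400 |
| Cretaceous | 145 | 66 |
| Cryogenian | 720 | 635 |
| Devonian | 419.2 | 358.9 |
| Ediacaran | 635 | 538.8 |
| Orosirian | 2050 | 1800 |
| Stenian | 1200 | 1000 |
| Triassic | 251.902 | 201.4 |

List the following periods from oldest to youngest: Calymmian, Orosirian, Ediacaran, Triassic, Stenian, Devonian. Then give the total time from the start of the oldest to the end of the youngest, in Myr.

Orosirian, Calymmian, Stenian, Ediacaran, Devonian, Triassic; total span 1848.6 Myr

From the excerpt: Calymmian 1600–1400; Orosirian 2050–1800; Ediacaran 635–538.8; Triassic 251.902–201.4; Stenian 1200–1000; Devonian 419.2–358.9 (Ma).
Larger Ma is earlier, so the oldest is Orosirian and the youngest is Triassic; oldest to youngest: Orosirian, Calymmian, Stenian, Ediacaran, Devonian, Triassic.
Oldest start 2050 minus youngest end 201.4 gives 1848.6 Myr overall.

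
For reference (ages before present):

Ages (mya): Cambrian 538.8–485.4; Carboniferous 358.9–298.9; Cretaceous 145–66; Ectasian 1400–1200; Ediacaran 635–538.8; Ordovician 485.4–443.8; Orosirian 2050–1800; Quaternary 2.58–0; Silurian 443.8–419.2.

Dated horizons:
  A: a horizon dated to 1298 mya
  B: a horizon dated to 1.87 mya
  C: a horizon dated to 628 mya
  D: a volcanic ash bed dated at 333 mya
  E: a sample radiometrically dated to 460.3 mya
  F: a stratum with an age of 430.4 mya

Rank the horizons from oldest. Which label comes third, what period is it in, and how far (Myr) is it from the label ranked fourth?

E, in the Ordovician; 29.9 million years to F

Sorted oldest-first by Ma: A (1298), C (628), E (460.3), F (430.4), D (333), B (1.87).
The third oldest is E at 460.3 Ma, which lies in 485.4–443.8 Ma: the Ordovician.
The fourth oldest is F at 430.4 Ma; separation = |460.3 − 430.4| = 29.9 Myr.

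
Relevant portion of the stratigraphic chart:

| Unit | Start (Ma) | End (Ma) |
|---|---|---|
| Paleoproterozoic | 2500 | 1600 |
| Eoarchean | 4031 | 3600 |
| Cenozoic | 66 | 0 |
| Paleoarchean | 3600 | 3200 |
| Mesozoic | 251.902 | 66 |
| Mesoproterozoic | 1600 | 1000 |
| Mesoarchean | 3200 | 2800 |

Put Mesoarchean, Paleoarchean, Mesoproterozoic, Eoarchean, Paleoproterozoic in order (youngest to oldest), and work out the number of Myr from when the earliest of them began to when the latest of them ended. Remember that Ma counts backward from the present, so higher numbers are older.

Mesoproterozoic, Paleoproterozoic, Mesoarchean, Paleoarchean, Eoarchean; total span 3031 Myr

Start ages (Ma): Eoarchean 4031, Paleoarchean 3600, Mesoarchean 3200, Paleoproterozoic 2500, Mesoproterozoic 1600.
Ordered youngest to oldest: Mesoproterozoic, Paleoproterozoic, Mesoarchean, Paleoarchean, Eoarchean.
Span = 4031 − 1000 = 3031 Myr.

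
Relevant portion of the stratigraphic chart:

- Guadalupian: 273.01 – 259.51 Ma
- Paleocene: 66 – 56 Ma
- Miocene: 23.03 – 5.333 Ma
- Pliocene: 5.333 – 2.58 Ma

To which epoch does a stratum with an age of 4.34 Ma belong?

Pliocene

4.34 Ma lies between 5.333 and 2.58 Ma, so it falls in the Pliocene.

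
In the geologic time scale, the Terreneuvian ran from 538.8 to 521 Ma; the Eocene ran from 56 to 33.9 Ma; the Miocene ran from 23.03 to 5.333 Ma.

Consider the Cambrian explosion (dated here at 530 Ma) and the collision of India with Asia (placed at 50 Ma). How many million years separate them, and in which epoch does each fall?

480 million years apart; the first in the Terreneuvian, the second in the Eocene

Elapsed time: 530 − 50 = 480 Myr.
530 Ma lies within 538.8–521 Ma: Terreneuvian.
50 Ma lies within 56–33.9 Ma: Eocene.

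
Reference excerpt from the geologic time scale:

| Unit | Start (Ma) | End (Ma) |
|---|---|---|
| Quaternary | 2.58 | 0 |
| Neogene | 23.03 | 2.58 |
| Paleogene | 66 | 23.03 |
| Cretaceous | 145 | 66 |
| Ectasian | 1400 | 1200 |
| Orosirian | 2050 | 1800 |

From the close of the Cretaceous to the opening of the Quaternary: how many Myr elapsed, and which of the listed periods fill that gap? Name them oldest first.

End of Cretaceous = 66 Ma; start of Quaternary = 2.58 Ma.
Gap = 66 − 2.58 = 63.42 Myr.
Periods wholly inside 66–2.58 Ma: Paleogene (66–23.03), Neogene (23.03–2.58).

63.42 million years; Paleogene, Neogene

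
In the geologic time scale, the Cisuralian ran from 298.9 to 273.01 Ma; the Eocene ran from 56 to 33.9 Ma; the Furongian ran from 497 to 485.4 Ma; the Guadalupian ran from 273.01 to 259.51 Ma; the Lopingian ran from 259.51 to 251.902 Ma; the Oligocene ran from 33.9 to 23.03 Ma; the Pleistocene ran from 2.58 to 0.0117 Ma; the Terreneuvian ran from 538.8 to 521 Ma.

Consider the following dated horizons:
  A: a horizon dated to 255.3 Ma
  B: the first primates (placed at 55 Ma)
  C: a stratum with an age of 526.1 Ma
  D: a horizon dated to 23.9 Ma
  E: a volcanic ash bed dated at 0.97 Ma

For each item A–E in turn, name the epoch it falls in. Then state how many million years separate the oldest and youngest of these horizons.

Match each age against the start–end ranges in the excerpt: A = 255.3 Ma → Lopingian (259.51–251.902); B = 55 Ma → Eocene (56–33.9); C = 526.1 Ma → Terreneuvian (538.8–521); D = 23.9 Ma → Oligocene (33.9–23.03); E = 0.97 Ma → Pleistocene (2.58–0.0117).
The largest age is 526.1 Ma and the smallest is 0.97 Ma; their difference is 525.13 Myr.

A — Lopingian; B — Eocene; C — Terreneuvian; D — Oligocene; E — Pleistocene; span 525.13 million years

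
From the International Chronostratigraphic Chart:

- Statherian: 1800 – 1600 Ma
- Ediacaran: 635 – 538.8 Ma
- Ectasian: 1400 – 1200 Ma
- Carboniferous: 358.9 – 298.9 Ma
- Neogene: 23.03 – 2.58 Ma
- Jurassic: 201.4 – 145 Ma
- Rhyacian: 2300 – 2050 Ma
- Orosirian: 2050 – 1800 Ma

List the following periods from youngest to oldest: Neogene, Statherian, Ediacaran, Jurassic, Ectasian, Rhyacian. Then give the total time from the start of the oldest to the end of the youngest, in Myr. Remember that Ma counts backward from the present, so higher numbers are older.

From the excerpt: Neogene 23.03–2.58; Statherian 1800–1600; Ediacaran 635–538.8; Jurassic 201.4–145; Ectasian 1400–1200; Rhyacian 2300–2050 (Ma).
Larger Ma is earlier, so the oldest is Rhyacian and the youngest is Neogene; youngest to oldest: Neogene, Jurassic, Ediacaran, Ectasian, Statherian, Rhyacian.
Oldest start 2300 minus youngest end 2.58 gives 2297.42 Myr overall.

Neogene, Jurassic, Ediacaran, Ectasian, Statherian, Rhyacian; total span 2297.42 Myr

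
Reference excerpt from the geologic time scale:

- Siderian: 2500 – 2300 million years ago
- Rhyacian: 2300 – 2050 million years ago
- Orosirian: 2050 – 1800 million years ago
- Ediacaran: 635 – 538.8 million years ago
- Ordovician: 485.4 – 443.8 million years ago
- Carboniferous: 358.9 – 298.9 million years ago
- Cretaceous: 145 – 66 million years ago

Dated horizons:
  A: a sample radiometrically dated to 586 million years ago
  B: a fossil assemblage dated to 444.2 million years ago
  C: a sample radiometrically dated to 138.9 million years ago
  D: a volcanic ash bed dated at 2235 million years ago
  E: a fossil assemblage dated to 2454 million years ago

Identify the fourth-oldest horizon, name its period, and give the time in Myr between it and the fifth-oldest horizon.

B, in the Ordovician; 305.3 million years to C

Larger Ma means older, so oldest first: E 2454 > D 2235 > A 586 > B 444.2 > C 138.9.
Counting 4 along gives B (444.2 Ma); the excerpt puts that inside the Ordovician, 485.4–443.8 Ma.
Next in line is C (138.9 Ma), and 444.2 − 138.9 = 305.3 Myr.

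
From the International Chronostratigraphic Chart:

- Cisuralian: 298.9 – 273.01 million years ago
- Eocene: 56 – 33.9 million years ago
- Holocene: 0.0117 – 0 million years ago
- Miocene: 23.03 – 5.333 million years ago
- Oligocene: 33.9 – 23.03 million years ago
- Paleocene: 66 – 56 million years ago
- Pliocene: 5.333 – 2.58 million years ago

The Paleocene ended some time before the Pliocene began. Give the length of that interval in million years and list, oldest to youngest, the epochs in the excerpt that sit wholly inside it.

The Paleocene closes at 56 Ma and the Pliocene opens at 5.333 Ma, so the interval is 56 − 5.333 = 50.667 Myr.
An epoch fits inside if it starts at or after 56 Ma and ends at or before 5.333 Ma; oldest first that gives Eocene, Oligocene, Miocene.

50.667 million years; Eocene, Oligocene, Miocene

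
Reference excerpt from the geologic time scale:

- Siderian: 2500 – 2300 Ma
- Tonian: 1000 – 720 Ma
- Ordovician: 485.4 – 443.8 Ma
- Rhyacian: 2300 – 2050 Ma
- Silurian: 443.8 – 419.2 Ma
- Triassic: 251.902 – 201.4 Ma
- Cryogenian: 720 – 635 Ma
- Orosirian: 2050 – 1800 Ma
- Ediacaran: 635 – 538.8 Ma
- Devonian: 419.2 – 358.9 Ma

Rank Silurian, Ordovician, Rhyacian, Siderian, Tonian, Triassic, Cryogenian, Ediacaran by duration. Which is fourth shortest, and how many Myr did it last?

Start − end for each: Silurian 443.8 − 419.2 = 24.6; Ordovician 485.4 − 443.8 = 41.6; Rhyacian 2300 − 2050 = 250; Siderian 2500 − 2300 = 200; Tonian 1000 − 720 = 280; Triassic 251.902 − 201.4 = 50.502; Cryogenian 720 − 635 = 85; Ediacaran 635 − 538.8 = 96.2.
Ranking these from shortest: Silurian < Ordovician < Triassic < Cryogenian < Ediacaran < Siderian < Rhyacian < Tonian.
Position 4 in that ranking is Cryogenian, which lasted 85 Myr.

Cryogenian, 85 million years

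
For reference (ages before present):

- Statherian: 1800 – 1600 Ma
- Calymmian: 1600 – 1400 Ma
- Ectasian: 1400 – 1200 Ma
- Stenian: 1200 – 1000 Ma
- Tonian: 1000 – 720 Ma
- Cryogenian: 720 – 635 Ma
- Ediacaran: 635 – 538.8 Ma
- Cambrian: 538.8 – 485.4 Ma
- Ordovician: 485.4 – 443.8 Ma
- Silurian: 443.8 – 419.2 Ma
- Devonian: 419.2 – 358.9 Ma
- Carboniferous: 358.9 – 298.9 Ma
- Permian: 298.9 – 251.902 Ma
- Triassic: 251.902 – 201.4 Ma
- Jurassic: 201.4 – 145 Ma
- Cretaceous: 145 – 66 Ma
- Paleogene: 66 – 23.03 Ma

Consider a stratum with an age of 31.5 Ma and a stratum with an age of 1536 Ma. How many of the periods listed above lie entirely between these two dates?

1536 Ma sits inside the Calymmian (1600–1400) and 31.5 Ma inside the Paleogene (66–23.03); neither of those is wholly between the two dates.
The listed periods lying completely between them are Ectasian, Stenian, Tonian, Cryogenian, Ediacaran, Cambrian, Ordovician, Silurian, Devonian, Carboniferous, Permian, Triassic, Jurassic, Cretaceous — 14 in all.

14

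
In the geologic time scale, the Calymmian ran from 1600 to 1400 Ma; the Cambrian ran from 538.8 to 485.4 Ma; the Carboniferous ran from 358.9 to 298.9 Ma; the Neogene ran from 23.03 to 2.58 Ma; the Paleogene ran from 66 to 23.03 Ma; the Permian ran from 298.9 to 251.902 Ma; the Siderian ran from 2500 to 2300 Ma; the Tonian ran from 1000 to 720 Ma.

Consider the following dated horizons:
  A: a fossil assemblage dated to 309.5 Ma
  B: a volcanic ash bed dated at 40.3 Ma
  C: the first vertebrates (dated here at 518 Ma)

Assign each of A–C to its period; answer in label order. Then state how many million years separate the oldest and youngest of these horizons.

Match each age against the start–end ranges in the excerpt: A = 309.5 Ma → Carboniferous (358.9–298.9); B = 40.3 Ma → Paleogene (66–23.03); C = 518 Ma → Cambrian (538.8–485.4).
The largest age is 518 Ma and the smallest is 40.3 Ma; their difference is 477.7 Myr.

A — Carboniferous; B — Paleogene; C — Cambrian; span 477.7 million years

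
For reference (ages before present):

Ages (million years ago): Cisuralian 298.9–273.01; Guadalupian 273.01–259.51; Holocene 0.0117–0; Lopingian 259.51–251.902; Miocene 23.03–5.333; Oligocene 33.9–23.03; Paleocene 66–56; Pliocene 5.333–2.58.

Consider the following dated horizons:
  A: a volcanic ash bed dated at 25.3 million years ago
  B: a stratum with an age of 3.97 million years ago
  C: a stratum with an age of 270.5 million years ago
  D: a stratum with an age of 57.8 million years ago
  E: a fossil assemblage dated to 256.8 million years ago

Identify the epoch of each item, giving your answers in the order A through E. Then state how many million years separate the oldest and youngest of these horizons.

Match each age against the start–end ranges in the excerpt: A = 25.3 Ma → Oligocene (33.9–23.03); B = 3.97 Ma → Pliocene (5.333–2.58); C = 270.5 Ma → Guadalupian (273.01–259.51); D = 57.8 Ma → Paleocene (66–56); E = 256.8 Ma → Lopingian (259.51–251.902).
The largest age is 270.5 Ma and the smallest is 3.97 Ma; their difference is 266.53 Myr.

A — Oligocene; B — Pliocene; C — Guadalupian; D — Paleocene; E — Lopingian; span 266.53 million years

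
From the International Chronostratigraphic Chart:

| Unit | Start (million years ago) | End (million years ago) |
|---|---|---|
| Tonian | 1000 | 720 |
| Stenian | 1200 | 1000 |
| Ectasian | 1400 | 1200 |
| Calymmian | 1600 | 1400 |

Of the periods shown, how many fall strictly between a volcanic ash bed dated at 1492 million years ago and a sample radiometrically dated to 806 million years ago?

2

1492 Ma sits inside the Calymmian (1600–1400) and 806 Ma inside the Tonian (1000–720); neither of those is wholly between the two dates.
The listed periods lying completely between them are Ectasian, Stenian — 2 in all.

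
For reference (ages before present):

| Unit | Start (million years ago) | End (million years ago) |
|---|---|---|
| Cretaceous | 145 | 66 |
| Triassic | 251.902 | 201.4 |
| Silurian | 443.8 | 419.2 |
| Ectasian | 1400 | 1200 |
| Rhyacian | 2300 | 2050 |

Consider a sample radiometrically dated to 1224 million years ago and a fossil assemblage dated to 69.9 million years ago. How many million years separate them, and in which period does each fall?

1154.1 million years apart; the first in the Ectasian, the second in the Cretaceous

Elapsed time: 1224 − 69.9 = 1154.1 Myr.
1224 Ma lies within 1400–1200 Ma: Ectasian.
69.9 Ma lies within 145–66 Ma: Cretaceous.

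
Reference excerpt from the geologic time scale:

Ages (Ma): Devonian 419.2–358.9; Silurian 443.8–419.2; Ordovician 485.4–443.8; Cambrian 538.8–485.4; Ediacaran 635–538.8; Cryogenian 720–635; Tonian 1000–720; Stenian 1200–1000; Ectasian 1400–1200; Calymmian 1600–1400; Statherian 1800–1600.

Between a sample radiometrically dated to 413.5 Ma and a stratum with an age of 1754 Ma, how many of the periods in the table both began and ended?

The older date is 1754 Ma and the younger is 413.5 Ma.
Periods with start < 1754 and end > 413.5 Ma: Calymmian (1600–1400), Ectasian (1400–1200), Stenian (1200–1000), Tonian (1000–720), Cryogenian (720–635), Ediacaran (635–538.8), Cambrian (538.8–485.4), Ordovician (485.4–443.8), Silurian (443.8–419.2).
That is 9 complete periods.

9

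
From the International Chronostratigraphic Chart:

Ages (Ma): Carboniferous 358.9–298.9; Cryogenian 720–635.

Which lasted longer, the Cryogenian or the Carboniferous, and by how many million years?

Cryogenian, by 25 million years

Cryogenian: 720 − 635 = 85 Myr.
Carboniferous: 358.9 − 298.9 = 60 Myr.
Difference: 85 − 60 = 25 Myr, so the Cryogenian was longer.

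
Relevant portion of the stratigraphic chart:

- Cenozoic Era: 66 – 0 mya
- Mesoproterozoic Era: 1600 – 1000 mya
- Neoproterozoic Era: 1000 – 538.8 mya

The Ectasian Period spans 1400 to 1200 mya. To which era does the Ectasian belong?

Mesoproterozoic

The Ectasian (1400–1200 Ma) lies entirely within 1600–1000 Ma, the Mesoproterozoic Era.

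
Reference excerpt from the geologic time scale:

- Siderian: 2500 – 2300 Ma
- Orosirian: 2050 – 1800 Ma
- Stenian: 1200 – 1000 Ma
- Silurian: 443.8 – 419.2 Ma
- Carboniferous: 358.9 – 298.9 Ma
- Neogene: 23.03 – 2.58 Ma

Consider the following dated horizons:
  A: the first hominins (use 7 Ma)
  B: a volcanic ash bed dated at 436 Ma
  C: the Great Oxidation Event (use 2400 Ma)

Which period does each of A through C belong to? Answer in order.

A — Neogene; B — Silurian; C — Siderian

Match each age against the start–end ranges in the excerpt: A = 7 Ma → Neogene (23.03–2.58); B = 436 Ma → Silurian (443.8–419.2); C = 2400 Ma → Siderian (2500–2300).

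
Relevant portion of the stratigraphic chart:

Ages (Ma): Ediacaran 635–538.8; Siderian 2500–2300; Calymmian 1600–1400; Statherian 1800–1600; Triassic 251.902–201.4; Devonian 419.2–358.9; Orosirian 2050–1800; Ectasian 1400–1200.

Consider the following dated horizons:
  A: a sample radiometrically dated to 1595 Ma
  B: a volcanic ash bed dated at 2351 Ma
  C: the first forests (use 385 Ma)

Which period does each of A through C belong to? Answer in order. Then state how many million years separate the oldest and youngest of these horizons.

A: 1595 Ma lies in 1600–1400 Ma, so Calymmian.
B: 2351 Ma lies in 2500–2300 Ma, so Siderian.
C: 385 Ma lies in 419.2–358.9 Ma, so Devonian.
Oldest = 2351 Ma, youngest = 385 Ma → span 1966 Myr.

A — Calymmian; B — Siderian; C — Devonian; span 1966 million years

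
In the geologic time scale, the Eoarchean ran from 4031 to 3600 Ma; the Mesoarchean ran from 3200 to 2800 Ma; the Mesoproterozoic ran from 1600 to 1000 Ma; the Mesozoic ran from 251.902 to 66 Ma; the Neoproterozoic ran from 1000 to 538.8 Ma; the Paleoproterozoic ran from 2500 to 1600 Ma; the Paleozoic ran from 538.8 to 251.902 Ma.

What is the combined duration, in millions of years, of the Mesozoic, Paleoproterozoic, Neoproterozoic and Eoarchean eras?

Duration is start − end for each: (251.902 − 66) + (2500 − 1600) + (1000 − 538.8) + (4031 − 3600).
That is 185.902 + 900 + 461.2 + 431, which totals 1978.102 million years.

1978.102 million years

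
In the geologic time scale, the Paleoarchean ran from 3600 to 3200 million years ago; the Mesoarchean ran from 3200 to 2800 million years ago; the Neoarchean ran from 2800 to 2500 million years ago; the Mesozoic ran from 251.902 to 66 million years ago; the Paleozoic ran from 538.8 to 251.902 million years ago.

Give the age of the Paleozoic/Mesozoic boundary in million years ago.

The Paleozoic ends and the Mesozoic begins at 251.902 million years ago.

251.902 million years ago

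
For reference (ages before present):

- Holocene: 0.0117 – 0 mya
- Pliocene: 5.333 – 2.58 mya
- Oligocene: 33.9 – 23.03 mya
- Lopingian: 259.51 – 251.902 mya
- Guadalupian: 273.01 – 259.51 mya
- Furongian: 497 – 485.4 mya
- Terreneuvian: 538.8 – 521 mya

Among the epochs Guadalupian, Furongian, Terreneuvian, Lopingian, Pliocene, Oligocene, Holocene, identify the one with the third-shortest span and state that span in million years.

Lopingian, 7.608 million years

Start − end for each: Guadalupian 273.01 − 259.51 = 13.5; Furongian 497 − 485.4 = 11.6; Terreneuvian 538.8 − 521 = 17.8; Lopingian 259.51 − 251.902 = 7.608; Pliocene 5.333 − 2.58 = 2.753; Oligocene 33.9 − 23.03 = 10.87; Holocene 0.0117 − 0 = 0.0117.
Ranking these from shortest: Holocene < Pliocene < Lopingian < Oligocene < Furongian < Guadalupian < Terreneuvian.
Position 3 in that ranking is Lopingian, which lasted 7.608 Myr.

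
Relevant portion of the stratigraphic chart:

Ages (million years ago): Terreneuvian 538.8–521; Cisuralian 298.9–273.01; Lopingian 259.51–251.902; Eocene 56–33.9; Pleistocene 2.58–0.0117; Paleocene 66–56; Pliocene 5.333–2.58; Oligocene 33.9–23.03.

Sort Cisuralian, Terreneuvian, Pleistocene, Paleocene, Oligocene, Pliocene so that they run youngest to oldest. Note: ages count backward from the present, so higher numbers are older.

Pleistocene, then Pliocene, then Oligocene, then Paleocene, then Cisuralian, then Terreneuvian

The oldest of these is Terreneuvian (starts 538.8 Ma) and the youngest is Pleistocene (ends 0.0117 Ma).
In between, by decreasing start age: Cisuralian (298.9), Paleocene (66), Oligocene (33.9), Pliocene (5.333).
Listing youngest first means reversing that sequence.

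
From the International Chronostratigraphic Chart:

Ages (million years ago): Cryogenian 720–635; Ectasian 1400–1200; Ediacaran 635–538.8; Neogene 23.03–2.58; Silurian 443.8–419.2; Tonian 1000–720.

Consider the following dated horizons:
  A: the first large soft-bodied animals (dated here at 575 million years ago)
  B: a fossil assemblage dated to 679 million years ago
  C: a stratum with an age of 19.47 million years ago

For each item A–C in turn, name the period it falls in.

Match each age against the start–end ranges in the excerpt: A = 575 Ma → Ediacaran (635–538.8); B = 679 Ma → Cryogenian (720–635); C = 19.47 Ma → Neogene (23.03–2.58).

A — Ediacaran; B — Cryogenian; C — Neogene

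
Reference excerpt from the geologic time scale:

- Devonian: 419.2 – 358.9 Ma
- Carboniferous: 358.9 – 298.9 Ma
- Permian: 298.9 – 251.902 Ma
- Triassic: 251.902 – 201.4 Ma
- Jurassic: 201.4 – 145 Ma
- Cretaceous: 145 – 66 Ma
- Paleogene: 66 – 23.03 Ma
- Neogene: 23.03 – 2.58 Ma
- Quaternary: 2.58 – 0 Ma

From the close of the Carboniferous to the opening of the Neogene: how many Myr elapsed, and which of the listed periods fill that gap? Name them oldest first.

The Carboniferous closes at 298.9 Ma and the Neogene opens at 23.03 Ma, so the interval is 298.9 − 23.03 = 275.87 Myr.
A period fits inside if it starts at or after 298.9 Ma and ends at or before 23.03 Ma; oldest first that gives Permian, Triassic, Jurassic, Cretaceous, Paleogene.

275.87 million years; Permian, Triassic, Jurassic, Cretaceous, Paleogene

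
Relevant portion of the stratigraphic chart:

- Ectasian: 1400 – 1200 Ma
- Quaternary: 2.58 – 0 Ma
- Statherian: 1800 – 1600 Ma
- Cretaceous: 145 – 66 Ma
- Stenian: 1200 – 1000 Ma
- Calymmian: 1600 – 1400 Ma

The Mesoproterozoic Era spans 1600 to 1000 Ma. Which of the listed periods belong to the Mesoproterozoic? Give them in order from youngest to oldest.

Stenian, Ectasian, Calymmian

Periods with both bounds inside 1600–1000 Ma: Stenian (1200–1000), Ectasian (1400–1200), Calymmian (1600–1400).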